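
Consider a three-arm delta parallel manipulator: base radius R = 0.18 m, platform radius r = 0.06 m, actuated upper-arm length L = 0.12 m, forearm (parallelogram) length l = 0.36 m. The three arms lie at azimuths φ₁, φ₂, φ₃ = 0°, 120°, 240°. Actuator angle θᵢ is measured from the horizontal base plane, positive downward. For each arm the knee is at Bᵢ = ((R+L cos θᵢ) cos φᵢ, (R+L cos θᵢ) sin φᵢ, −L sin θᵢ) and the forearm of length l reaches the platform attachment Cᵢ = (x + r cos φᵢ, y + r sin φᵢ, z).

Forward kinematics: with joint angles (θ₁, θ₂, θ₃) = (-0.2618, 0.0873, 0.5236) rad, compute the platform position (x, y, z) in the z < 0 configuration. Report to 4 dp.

φ1=0.0°: virtual centre (0.2359, 0.0000, 0.0311), radius l
arm 2 at φ=120.0°: e+L cos θ2 = 0.2395;  O2 = (-0.1198, 0.2075, -0.0105)
O3 = (0.2239·cos240.0°, 0.2239·sin240.0°, -0.0600) = (-0.1120, -0.1939, -0.0600)
|O₂|²−|O₁|² = 0.0009;  |O₃|²−|O₁|² = -0.0029
linear system: -0.7114x+0.4149y = 0.0009−-0.0830z; -0.6957x+-0.3878y = -0.0029−-0.1821z
det = 0.5646;  x = 0.0015+-0.1909z,  y = 0.0047+-0.1271z
sphere 1 gives Az²+Bz+C=0 with A=1.0526, B=0.0262, C=-0.0737;  B²−4AC=0.3109;  roots -0.2773, 0.2524;  negative root z = -0.2773
x = 0.0544, y = 0.0400

(0.0544, 0.0400, -0.2773)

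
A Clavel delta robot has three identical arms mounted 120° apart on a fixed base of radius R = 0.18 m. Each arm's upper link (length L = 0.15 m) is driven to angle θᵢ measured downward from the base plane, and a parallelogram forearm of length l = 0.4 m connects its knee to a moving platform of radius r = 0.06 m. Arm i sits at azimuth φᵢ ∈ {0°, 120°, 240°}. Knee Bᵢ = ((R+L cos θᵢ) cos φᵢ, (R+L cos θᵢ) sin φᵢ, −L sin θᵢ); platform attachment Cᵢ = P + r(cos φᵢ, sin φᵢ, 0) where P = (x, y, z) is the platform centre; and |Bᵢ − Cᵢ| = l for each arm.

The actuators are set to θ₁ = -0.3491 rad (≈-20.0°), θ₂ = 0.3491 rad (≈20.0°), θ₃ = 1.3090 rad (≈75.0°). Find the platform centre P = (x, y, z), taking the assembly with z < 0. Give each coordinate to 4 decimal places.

φ1=0.0°: virtual centre (0.2610, 0.0000, 0.0513), radius l
φ2=120.0°: virtual centre (-0.1305, 0.2260, -0.0513), radius l
φ3=240.0°: virtual centre (-0.0794, -0.1375, -0.1449), radius l
subtract pairs → two planes through P
[-0.7829 0.4520 -0.2052]·P = 0.0000;  [-0.6807 -0.2751 -0.3924]·P = -0.0245
Cramer: x(z) = 0.0212-0.4470z;  y(z) = 0.0367-0.3202z
sphere 1 gives Az²+Bz+C=0 with A=1.3024, B=0.0883, C=-0.0985;  B²−4AC=0.5211;  roots -0.3110, 0.2433;  negative root z = -0.3110
x = 0.1602, y = 0.1363

(0.1602, 0.1363, -0.3110)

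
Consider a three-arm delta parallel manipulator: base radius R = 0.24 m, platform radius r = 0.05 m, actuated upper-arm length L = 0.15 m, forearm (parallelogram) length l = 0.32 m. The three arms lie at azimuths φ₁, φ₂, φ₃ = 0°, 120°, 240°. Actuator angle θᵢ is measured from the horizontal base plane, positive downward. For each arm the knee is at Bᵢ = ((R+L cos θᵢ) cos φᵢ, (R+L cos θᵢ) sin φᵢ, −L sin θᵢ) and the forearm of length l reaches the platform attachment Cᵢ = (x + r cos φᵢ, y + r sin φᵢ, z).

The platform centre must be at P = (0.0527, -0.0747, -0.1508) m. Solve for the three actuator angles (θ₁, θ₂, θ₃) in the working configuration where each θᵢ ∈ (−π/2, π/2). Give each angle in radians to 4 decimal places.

φ1=0.0° → target in arm frame (0.0527, -0.0747)
  A=0.1373, B=-0.1508, C=(l²−L²−A²−y'²−z²)/(2L)=0.1091
  θ1 = atan2(B,A) + arccos(C/0.2039) = 0.1742
rotate P by −φ2: (-0.0910, -0.0083, -0.1508)
  e−x'=0.2810;  (l²−L²−(e−x')²−y'²−z²)/2L = -0.0730
  √(A²+B²)=0.3189;  θ2 = -0.4925+1.8017 ≈ 1.3092
rotate P by −φ3: (0.0383, 0.0830, -0.1508)
  A cos θ + B sin θ = C:  0.1517·cos θ + -0.1508·sin θ = 0.0909
  θ3 = atan2(B,A) + arccos(C/0.2139) = 0.3492

θ₁ = 0.1742, θ₂ = 1.3092, θ₃ = 0.3492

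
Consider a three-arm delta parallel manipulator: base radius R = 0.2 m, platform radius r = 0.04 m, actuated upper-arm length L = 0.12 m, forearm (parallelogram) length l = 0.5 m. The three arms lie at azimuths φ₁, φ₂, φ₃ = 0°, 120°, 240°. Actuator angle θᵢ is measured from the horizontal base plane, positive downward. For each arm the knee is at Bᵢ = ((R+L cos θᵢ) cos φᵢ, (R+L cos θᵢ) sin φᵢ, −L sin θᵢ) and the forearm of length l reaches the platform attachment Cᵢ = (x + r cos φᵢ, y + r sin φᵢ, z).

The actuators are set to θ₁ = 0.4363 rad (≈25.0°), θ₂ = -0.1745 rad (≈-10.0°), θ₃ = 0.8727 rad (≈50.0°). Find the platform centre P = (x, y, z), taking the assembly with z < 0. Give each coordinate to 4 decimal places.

(-0.0069, 0.1276, -0.4479)

φ1=0.0°: virtual centre (0.2688, 0.0000, -0.0507), radius l
φ2=120.0°: virtual centre (-0.1391, 0.2409, 0.0208), radius l
O3 = (0.2371·cos240.0°, 0.2371·sin240.0°, -0.0919) = (-0.1186, -0.2054, -0.0919)
subtract pairs → two planes through P
[-0.8157 0.4818 0.1431]·P = 0.0030;  [-0.7746 -0.4107 -0.0824]·P = -0.0101
det = 0.7083;  x = 0.0051+0.0269z,  y = 0.0150+-0.2514z
sphere 1 gives Az²+Bz+C=0 with A=1.0639, B=0.0797, C=-0.1777;  B²−4AC=0.7626;  roots -0.4479, 0.3729;  negative root z = -0.4479
x = -0.0069, y = 0.1276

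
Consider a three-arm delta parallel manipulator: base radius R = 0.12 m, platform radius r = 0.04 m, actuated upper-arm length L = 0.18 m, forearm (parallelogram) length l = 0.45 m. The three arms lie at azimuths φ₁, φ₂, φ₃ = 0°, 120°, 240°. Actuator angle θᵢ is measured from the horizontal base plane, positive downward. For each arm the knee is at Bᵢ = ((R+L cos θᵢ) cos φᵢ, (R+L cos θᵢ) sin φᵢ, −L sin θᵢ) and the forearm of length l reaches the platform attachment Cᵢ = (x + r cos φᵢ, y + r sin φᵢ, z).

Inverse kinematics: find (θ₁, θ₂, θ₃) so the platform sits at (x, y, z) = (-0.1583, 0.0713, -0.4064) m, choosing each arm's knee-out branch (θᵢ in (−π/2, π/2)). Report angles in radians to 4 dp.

θ₁ = 0.8727, θ₂ = -0.0875, θ₃ = 0.3488

φ1=0.0° → target in arm frame (-0.1583, 0.0713)
  A cos θ + B sin θ = C:  0.2383·cos θ + -0.4064·sin θ = -0.1581
  γ=atan2(-0.4064,0.2383)=-1.0405;  ψ=arccos(-0.3357)=1.9131;  θ1=γ+ψ≈0.8727
φ2=120.0° → target in arm frame (0.1409, 0.1014)
  A=-0.0609, B=-0.4064, C=(l²−L²−A²−y'²−z²)/(2L)=-0.0252
  √(A²+B²)=0.4109;  θ2 = -1.7195+1.6321 ≈ -0.0875
rotate P by −φ3: (0.0174, -0.1727, -0.4064)
  e−x'=0.0626;  (l²−L²−(e−x')²−y'²−z²)/2L = -0.0801
  γ=atan2(-0.4064,0.0626)=-1.4180;  ψ=arccos(-0.1947)=1.7667;  θ3=γ+ψ≈0.3488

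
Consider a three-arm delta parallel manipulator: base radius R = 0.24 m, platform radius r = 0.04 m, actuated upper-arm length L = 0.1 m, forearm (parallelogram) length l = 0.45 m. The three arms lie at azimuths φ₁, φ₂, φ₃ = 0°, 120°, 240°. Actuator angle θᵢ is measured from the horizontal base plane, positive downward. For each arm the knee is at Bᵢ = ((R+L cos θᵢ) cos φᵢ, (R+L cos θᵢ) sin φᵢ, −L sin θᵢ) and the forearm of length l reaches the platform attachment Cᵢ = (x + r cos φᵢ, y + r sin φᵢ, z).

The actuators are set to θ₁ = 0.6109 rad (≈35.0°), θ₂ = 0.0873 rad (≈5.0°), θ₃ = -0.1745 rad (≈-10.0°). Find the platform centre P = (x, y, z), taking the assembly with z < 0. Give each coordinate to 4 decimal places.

(-0.0582, -0.0173, -0.3515)

S1 = (0.2819·cos0.0°, 0.2819·sin0.0°, -0.0574) = (0.2819, 0.0000, -0.0574)
arm 2 at φ=120.0°: e+L cos θ2 = 0.2996;  S2 = (-0.1498, 0.2595, -0.0087)
φ3=240.0°: virtual centre (-0.1492, -0.2585, 0.0174), radius l
subtract pairs → two planes through P
[-0.8634 0.5190 0.0973]·P = 0.0071;  [-0.8623 -0.5170 0.1494]·P = 0.0066
det = 0.8939;  x = -0.0079+0.1430z,  y = 0.0004+0.0505z
quadratic in z: (1.0230)z²+(0.0319)z+(-0.1152)=0, √Δ=0.6873 → z ∈ {-0.3515, 0.3204}; z = -0.3515 (taking z<0)
x = -0.0582, y = -0.0173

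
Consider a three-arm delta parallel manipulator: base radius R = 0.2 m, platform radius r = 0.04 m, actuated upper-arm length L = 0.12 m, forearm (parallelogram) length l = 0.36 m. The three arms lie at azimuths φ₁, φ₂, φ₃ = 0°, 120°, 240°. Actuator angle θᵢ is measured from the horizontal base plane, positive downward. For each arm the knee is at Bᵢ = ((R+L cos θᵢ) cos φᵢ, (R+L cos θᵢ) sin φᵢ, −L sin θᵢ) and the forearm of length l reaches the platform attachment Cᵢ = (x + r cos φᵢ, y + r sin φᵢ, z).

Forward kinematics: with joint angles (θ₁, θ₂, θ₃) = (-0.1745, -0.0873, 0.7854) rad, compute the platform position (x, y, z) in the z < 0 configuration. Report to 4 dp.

(0.0432, 0.0651, -0.2441)

O1 = (0.2782·cos0.0°, 0.2782·sin0.0°, 0.0208) = (0.2782, 0.0000, 0.0208)
O2 = (0.2795·cos120.0°, 0.2795·sin120.0°, 0.0105) = (-0.1398, 0.2421, 0.0105)
φ3=240.0°: virtual centre (-0.1224, -0.2120, -0.0849), radius l
eliminate P² terms by subtracting sphere 1 from 2 and 3
plane₁₂: -0.8359x+0.4842y+-0.0207z = 0.0004
Cramer: x(z) = 0.0067-0.1497z;  y(z) = 0.0125-0.2156z
into |P−O₁|² = l²: 1.0689z² + 0.0342z + -0.0553 = 0;  Δ = 0.2377;  z = -0.2441 or 0.2120 → z<0 root = -0.2441
x = 0.0432, y = 0.0651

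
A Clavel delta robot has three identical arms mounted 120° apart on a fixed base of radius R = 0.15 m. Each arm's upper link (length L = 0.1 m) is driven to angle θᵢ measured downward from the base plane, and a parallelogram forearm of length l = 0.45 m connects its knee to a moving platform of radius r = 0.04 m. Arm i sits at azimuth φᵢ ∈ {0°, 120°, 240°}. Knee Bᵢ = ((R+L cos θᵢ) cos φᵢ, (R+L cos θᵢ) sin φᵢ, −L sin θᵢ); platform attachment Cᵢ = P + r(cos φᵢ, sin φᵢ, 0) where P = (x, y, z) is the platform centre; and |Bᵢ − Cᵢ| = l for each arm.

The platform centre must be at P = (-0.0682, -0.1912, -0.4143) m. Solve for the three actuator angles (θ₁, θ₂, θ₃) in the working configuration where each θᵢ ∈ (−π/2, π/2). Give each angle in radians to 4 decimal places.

φ1=0.0° → target in arm frame (-0.0682, -0.1912)
  A=0.1782, B=-0.4143, C=(l²−L²−A²−y'²−z²)/(2L)=-0.2373
  θ1 = atan2(B,A) + arccos(C/0.4510) = 0.9603
φ2=120.0° → target in arm frame (-0.1315, 0.1547)
  e−x'=0.2415;  (l²−L²−(e−x')²−y'²−z²)/2L = -0.3069
  γ=atan2(-0.4143,0.2415)=-1.0431;  ψ=arccos(-0.6400)=2.2653;  θ2=γ+ψ≈1.2222
rotate P by −φ3: (0.1997, 0.0365, -0.4143)
  e−x'=-0.0897;  (l²−L²−(e−x')²−y'²−z²)/2L = 0.0574
  √(A²+B²)=0.4239;  θ3 = -1.7840+1.4350 ≈ -0.3490

θ₁ = 0.9603, θ₂ = 1.2222, θ₃ = -0.3490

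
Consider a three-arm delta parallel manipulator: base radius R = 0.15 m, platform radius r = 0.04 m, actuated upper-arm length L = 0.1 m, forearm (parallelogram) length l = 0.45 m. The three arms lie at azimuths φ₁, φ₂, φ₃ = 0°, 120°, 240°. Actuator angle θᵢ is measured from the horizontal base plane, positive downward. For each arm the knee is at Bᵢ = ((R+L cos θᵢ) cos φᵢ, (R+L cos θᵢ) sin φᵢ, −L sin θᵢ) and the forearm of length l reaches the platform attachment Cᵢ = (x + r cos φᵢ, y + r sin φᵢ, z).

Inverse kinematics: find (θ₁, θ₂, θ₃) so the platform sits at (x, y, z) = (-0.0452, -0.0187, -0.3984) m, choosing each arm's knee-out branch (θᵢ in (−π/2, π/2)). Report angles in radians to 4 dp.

φ1=0.0° → target in arm frame (-0.0452, -0.0187)
  A cos θ + B sin θ = C:  0.1552·cos θ + -0.3984·sin θ = 0.0467
  θ1 = atan2(B,A) + arccos(C/0.4276) = 0.2620
rotate P by −φ2: (0.0064, 0.0485, -0.3984)
  e−x'=0.1036;  (l²−L²−(e−x')²−y'²−z²)/2L = 0.1035
  √(A²+B²)=0.4116;  θ2 = -1.3164+1.3167 ≈ 0.0003
rotate P by −φ3: (0.0388, -0.0298, -0.3984)
  A cos θ + B sin θ = C:  0.0712·cos θ + -0.3984·sin θ = 0.1391
  √(A²+B²)=0.4047;  θ3 = -1.3939+1.2199 ≈ -0.1740

θ₁ = 0.2620, θ₂ = 0.0003, θ₃ = -0.1740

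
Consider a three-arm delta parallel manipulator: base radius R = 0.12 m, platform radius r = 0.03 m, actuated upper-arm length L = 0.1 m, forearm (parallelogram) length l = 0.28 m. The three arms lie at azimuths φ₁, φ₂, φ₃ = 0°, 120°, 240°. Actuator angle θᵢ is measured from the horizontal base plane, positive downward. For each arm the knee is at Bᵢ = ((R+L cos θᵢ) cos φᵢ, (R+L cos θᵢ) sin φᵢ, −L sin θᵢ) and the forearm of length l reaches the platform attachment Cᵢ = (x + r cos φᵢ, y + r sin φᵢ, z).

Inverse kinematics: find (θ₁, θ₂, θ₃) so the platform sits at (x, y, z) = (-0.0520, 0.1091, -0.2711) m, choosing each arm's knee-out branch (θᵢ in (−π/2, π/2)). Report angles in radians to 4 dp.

θ₁ = 1.1350, θ₂ = 0.0003, θ₃ = 1.2221

arm 1 (φ=0.0°): x'=-0.0520, y'=0.1091
  A=0.1420, B=-0.2711, C=(l²−L²−A²−y'²−z²)/(2L)=-0.1858
  θ1 = atan2(B,A) + arccos(C/0.3060) = 1.1350
rotate P by −φ2: (0.1205, -0.0095, -0.2711)
  A=-0.0305, B=-0.2711, C=(l²−L²−A²−y'²−z²)/(2L)=-0.0306
  γ=atan2(-0.2711,-0.0305)=-1.6828;  ψ=arccos(-0.1121)=1.6831;  θ2=γ+ψ≈0.0003
arm 3 (φ=240.0°): x'=-0.0685, y'=-0.0996
  e−x'=0.1585;  (l²−L²−(e−x')²−y'²−z²)/2L = -0.2006
  γ=atan2(-0.2711,0.1585)=-1.0418;  ψ=arccos(-0.6389)=2.2639;  θ3=γ+ψ≈1.2221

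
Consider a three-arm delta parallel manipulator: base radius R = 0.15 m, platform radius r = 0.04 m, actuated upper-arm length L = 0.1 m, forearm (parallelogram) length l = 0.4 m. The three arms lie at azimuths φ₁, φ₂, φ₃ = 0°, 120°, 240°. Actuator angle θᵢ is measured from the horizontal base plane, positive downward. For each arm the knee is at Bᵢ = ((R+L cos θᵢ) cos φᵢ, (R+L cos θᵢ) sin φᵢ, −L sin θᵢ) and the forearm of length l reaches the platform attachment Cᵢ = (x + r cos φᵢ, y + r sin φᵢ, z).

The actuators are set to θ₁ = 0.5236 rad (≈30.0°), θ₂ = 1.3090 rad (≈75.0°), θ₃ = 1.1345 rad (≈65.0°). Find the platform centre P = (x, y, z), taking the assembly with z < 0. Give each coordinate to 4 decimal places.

(0.0928, -0.0207, -0.4357)

centre 1 = (0.1966·cos0.0°, 0.1966·sin0.0°, -0.0500) = (0.1966, 0.0000, -0.0500)
centre 2 = (0.1359·cos120.0°, 0.1359·sin120.0°, -0.0966) = (-0.0679, 0.1177, -0.0966)
φ3=240.0°: virtual centre (-0.0761, -0.1319, -0.0906), radius l
eliminate P² terms by subtracting sphere 1 from 2 and 3
[-0.5291 0.2354 -0.0932]·P = -0.0134;  [-0.5455 -0.2637 -0.0813]·P = -0.0098
Cramer: x(z) = 0.0217-0.1631z;  y(z) = -0.0079+0.0292z
sphere 1 gives Az²+Bz+C=0 with A=1.0275, B=0.1566, C=-0.1269;  B²−4AC=0.5459;  roots -0.4357, 0.2833;  negative root z = -0.4357
x = 0.0928, y = -0.0207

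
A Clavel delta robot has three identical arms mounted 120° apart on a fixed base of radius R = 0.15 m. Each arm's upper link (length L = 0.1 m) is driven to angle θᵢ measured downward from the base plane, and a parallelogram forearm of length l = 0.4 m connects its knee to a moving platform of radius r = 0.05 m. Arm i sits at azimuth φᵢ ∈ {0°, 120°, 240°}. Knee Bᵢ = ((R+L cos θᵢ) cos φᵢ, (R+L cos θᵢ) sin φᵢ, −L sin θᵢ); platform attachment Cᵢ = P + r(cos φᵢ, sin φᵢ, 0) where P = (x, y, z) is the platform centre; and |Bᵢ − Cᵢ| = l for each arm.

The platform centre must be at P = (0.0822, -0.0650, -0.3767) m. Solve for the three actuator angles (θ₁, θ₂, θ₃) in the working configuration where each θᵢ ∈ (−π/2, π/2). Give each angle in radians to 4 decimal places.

θ₁ = 0.0001, θ₂ = 0.8730, θ₃ = 0.3493

rotate P by −φ1: (0.0822, -0.0650, -0.3767)
  A=0.0178, B=-0.3767, C=(l²−L²−A²−y'²−z²)/(2L)=0.0178
  θ1 = atan2(B,A) + arccos(C/0.3771) = 0.0001
rotate P by −φ2: (-0.0974, -0.0387, -0.3767)
  e−x'=0.1974;  (l²−L²−(e−x')²−y'²−z²)/2L = -0.1618
  γ=atan2(-0.3767,0.1974)=-1.0881;  ψ=arccos(-0.3805)=1.9611;  θ2=γ+ψ≈0.8730
φ3=240.0° → target in arm frame (0.0152, 0.1037)
  A cos θ + B sin θ = C:  0.0848·cos θ + -0.3767·sin θ = -0.0492
  √(A²+B²)=0.3861;  θ3 = -1.3494+1.6986 ≈ 0.3493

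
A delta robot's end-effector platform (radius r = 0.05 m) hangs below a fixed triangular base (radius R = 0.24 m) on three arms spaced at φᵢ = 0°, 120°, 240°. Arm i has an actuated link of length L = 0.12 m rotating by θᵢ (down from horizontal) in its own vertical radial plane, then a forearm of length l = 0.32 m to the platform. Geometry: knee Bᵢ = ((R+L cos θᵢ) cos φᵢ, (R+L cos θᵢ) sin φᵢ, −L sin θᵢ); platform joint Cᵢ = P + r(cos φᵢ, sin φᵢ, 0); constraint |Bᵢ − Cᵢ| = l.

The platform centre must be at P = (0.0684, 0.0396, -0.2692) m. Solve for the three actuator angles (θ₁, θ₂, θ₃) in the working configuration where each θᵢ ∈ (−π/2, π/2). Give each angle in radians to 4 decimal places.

arm 1 (φ=0.0°): x'=0.0684, y'=0.0396
  e−x'=0.1216;  (l²−L²−(e−x')²−y'²−z²)/2L = -0.0034
  √(A²+B²)=0.2954;  θ1 = -1.1465+1.5824 ≈ 0.4359
arm 2 (φ=120.0°): x'=0.0001, y'=-0.0790
  e−x'=0.1899;  (l²−L²−(e−x')²−y'²−z²)/2L = -0.1116
  θ2 = atan2(B,A) + arccos(C/0.3294) = 0.9599
arm 3 (φ=240.0°): x'=-0.0685, y'=0.0394
  e−x'=0.2585;  (l²−L²−(e−x')²−y'²−z²)/2L = -0.2202
  θ3 = atan2(B,A) + arccos(C/0.3732) = 1.3961

θ₁ = 0.4359, θ₂ = 0.9599, θ₃ = 1.3961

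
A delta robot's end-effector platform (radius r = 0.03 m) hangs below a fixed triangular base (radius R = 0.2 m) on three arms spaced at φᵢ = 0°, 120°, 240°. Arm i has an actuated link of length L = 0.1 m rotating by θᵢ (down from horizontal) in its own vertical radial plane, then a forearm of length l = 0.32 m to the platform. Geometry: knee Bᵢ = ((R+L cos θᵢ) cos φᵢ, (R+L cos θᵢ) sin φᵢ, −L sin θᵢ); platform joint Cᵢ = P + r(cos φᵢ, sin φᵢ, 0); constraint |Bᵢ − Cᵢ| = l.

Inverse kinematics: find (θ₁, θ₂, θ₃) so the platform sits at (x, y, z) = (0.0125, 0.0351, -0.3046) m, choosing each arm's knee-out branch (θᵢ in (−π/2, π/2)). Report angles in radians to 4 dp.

θ₁ = 0.8727, θ₂ = 0.7855, θ₃ = 1.2220

rotate P by −φ1: (0.0125, 0.0351, -0.3046)
  A cos θ + B sin θ = C:  0.1575·cos θ + -0.3046·sin θ = -0.1321
  √(A²+B²)=0.3429;  θ1 = -1.0936+1.9662 ≈ 0.8727
arm 2 (φ=120.0°): x'=0.0241, y'=-0.0284
  A=0.1459, B=-0.3046, C=(l²−L²−A²−y'²−z²)/(2L)=-0.1123
  θ2 = atan2(B,A) + arccos(C/0.3377) = 0.7855
rotate P by −φ3: (-0.0366, -0.0067, -0.3046)
  e−x'=0.2066;  (l²−L²−(e−x')²−y'²−z²)/2L = -0.2156
  √(A²+B²)=0.3681;  θ3 = -0.9747+2.1967 ≈ 1.2220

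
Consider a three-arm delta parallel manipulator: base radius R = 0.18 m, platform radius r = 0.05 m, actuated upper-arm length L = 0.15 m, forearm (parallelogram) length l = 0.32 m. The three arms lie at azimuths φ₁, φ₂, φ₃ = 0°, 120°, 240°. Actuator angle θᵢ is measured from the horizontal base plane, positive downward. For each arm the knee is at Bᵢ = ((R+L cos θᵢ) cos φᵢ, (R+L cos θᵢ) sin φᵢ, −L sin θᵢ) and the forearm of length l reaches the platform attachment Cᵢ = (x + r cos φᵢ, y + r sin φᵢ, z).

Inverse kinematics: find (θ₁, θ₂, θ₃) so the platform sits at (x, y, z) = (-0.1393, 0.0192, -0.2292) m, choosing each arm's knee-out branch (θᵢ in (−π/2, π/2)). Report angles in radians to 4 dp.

φ1=0.0° → target in arm frame (-0.1393, 0.0192)
  A=0.2693, B=-0.2292, C=(l²−L²−A²−y'²−z²)/(2L)=-0.1517
  √(A²+B²)=0.3536;  θ1 = -0.7051+2.0143 ≈ 1.3092
rotate P by −φ2: (0.0863, 0.1110, -0.2292)
  A=0.0437, B=-0.2292, C=(l²−L²−A²−y'²−z²)/(2L)=0.0438
  θ2 = atan2(B,A) + arccos(C/0.2333) = -0.0001
rotate P by −φ3: (0.0530, -0.1302, -0.2292)
  A=0.0770, B=-0.2292, C=(l²−L²−A²−y'²−z²)/(2L)=0.0149
  γ=atan2(-0.2292,0.0770)=-1.2468;  ψ=arccos(0.0618)=1.5090;  θ3=γ+ψ≈0.2622

θ₁ = 1.3092, θ₂ = -0.0001, θ₃ = 0.2622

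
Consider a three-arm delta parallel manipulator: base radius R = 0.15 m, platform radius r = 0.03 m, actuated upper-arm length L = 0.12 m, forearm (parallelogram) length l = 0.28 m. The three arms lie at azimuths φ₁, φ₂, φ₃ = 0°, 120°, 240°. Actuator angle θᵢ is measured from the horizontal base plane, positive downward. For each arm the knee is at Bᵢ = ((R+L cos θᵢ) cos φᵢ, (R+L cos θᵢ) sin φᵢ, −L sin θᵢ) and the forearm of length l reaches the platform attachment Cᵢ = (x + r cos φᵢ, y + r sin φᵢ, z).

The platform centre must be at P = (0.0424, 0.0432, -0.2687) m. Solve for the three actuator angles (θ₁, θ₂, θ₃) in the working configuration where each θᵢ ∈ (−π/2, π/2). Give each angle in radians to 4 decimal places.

θ₁ = 0.5232, θ₂ = 0.6982, θ₃ = 1.1345

arm 1 (φ=0.0°): x'=0.0424, y'=0.0432
  A cos θ + B sin θ = C:  0.0776·cos θ + -0.2687·sin θ = -0.0670
  γ=atan2(-0.2687,0.0776)=-1.2896;  ψ=arccos(-0.2397)=1.8128;  θ1=γ+ψ≈0.5232
arm 2 (φ=120.0°): x'=0.0162, y'=-0.0583
  A cos θ + B sin θ = C:  0.1038·cos θ + -0.2687·sin θ = -0.0932
  θ2 = atan2(B,A) + arccos(C/0.2880) = 0.6982
arm 3 (φ=240.0°): x'=-0.0586, y'=0.0151
  e−x'=0.1786;  (l²−L²−(e−x')²−y'²−z²)/2L = -0.1680
  θ3 = atan2(B,A) + arccos(C/0.3226) = 1.1345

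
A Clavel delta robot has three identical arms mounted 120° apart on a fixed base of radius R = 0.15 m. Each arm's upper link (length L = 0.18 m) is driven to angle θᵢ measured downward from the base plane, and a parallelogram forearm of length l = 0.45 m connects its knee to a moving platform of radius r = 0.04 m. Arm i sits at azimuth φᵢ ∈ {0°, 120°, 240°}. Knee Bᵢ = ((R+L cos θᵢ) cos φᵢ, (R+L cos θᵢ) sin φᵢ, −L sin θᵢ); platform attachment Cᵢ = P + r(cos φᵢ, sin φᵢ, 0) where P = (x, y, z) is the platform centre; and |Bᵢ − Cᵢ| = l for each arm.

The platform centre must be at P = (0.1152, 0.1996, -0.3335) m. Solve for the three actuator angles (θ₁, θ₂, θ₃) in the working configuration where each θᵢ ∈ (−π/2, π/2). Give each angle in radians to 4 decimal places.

φ1=0.0° → target in arm frame (0.1152, 0.1996)
  e−x'=-0.0052;  (l²−L²−(e−x')²−y'²−z²)/2L = 0.0528
  √(A²+B²)=0.3335;  θ1 = -1.5864+1.4118 ≈ -0.1746
rotate P by −φ2: (0.1153, -0.1996, -0.3335)
  A=-0.0053, B=-0.3335, C=(l²−L²−A²−y'²−z²)/(2L)=0.0528
  √(A²+B²)=0.3335;  θ2 = -1.5866+1.4117 ≈ -0.1749
rotate P by −φ3: (-0.2305, 0.0000, -0.3335)
  e−x'=0.3405;  (l²−L²−(e−x')²−y'²−z²)/2L = -0.1584
  θ3 = atan2(B,A) + arccos(C/0.4766) = 1.1346

θ₁ = -0.1746, θ₂ = -0.1749, θ₃ = 1.1346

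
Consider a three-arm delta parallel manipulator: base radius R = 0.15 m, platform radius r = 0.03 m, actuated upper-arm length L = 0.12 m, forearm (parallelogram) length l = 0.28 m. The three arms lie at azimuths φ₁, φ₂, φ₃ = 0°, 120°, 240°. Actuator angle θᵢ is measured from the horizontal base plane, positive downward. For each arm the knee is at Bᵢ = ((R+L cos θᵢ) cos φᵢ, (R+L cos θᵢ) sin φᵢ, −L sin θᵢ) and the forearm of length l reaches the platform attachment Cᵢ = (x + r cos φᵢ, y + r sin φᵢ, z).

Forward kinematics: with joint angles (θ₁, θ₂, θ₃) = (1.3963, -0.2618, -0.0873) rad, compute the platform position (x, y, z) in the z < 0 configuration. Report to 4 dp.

O1 = (0.1408·cos0.0°, 0.1408·sin0.0°, -0.1182) = (0.1408, 0.0000, -0.1182)
O2 = (0.2359·cos120.0°, 0.2359·sin120.0°, 0.0311) = (-0.1180, 0.2043, 0.0311)
O3 = (0.2395·cos240.0°, 0.2395·sin240.0°, 0.0105) = (-0.1198, -0.2075, 0.0105)
|O₂|²−|O₁|² = 0.0228;  |O₃|²−|O₁|² = 0.0237
plane₁₂: -0.5176x+0.4086y+0.2985z = 0.0228
Cramer: x(z) = -0.0448+0.5353z;  y(z) = -0.0009-0.0524z
sphere 1 gives Az²+Bz+C=0 with A=1.2893, B=0.0377, C=-0.0300;  B²−4AC=0.1561;  roots -0.1678, 0.1386;  negative root z = -0.1678
x = -0.1346, y = 0.0079

(-0.1346, 0.0079, -0.1678)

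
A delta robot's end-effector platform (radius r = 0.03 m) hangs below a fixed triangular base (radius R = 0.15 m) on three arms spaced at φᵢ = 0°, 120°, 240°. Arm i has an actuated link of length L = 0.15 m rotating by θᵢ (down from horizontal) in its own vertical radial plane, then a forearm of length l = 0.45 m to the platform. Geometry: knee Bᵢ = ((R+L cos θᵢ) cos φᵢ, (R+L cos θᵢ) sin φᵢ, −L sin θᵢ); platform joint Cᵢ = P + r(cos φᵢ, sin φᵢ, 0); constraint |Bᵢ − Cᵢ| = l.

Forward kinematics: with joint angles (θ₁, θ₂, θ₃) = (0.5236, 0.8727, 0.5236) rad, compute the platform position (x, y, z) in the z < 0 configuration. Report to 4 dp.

S1 = (0.2499·cos0.0°, 0.2499·sin0.0°, -0.0750) = (0.2499, 0.0000, -0.0750)
arm 2 at φ=120.0°: (R−r)+L cos θ2 = 0.2164;  S2 = (-0.1082, 0.1874, -0.1149)
S3 = (0.2499·cos240.0°, 0.2499·sin240.0°, -0.0750) = (-0.1250, -0.2164, -0.0750)
eliminate P² terms by subtracting sphere 1 from 2 and 3
[-0.7162 0.3748 -0.0798]·P = -0.0080;  [-0.7497 -0.4328 0.0000]·P = 0.0000
det = 0.5910;  x = 0.0059+-0.0585z,  y = -0.0102+0.1012z
quadratic in z: (1.0137)z²+(0.1765)z+(-0.1372)=0, √Δ=0.7665 → z ∈ {-0.4651, 0.2910}; z = -0.4651 (taking z<0)
x = 0.0331, y = -0.0573

(0.0331, -0.0573, -0.4651)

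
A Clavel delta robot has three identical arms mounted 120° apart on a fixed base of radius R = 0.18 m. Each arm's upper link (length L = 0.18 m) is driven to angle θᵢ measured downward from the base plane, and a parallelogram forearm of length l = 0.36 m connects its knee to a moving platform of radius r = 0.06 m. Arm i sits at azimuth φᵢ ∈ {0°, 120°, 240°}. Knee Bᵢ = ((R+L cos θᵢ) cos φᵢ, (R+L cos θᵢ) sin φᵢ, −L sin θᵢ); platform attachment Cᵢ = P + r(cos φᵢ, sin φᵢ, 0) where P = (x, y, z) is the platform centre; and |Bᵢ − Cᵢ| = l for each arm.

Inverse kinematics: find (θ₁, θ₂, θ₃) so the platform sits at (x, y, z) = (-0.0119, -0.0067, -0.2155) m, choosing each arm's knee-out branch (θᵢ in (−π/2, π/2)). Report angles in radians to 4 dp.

φ1=0.0° → target in arm frame (-0.0119, -0.0067)
  A cos θ + B sin θ = C:  0.1319·cos θ + -0.2155·sin θ = 0.0925
  θ1 = atan2(B,A) + arccos(C/0.2527) = 0.1742
rotate P by −φ2: (0.0001, 0.0137, -0.2155)
  e−x'=0.1199;  (l²−L²−(e−x')²−y'²−z²)/2L = 0.1006
  √(A²+B²)=0.2466;  θ2 = -1.0632+1.1507 ≈ 0.0874
φ3=240.0° → target in arm frame (0.0118, -0.0070)
  e−x'=0.1082;  (l²−L²−(e−x')²−y'²−z²)/2L = 0.1083
  √(A²+B²)=0.2412;  θ3 = -1.1053+1.1050 ≈ -0.0003

θ₁ = 0.1742, θ₂ = 0.0874, θ₃ = -0.0003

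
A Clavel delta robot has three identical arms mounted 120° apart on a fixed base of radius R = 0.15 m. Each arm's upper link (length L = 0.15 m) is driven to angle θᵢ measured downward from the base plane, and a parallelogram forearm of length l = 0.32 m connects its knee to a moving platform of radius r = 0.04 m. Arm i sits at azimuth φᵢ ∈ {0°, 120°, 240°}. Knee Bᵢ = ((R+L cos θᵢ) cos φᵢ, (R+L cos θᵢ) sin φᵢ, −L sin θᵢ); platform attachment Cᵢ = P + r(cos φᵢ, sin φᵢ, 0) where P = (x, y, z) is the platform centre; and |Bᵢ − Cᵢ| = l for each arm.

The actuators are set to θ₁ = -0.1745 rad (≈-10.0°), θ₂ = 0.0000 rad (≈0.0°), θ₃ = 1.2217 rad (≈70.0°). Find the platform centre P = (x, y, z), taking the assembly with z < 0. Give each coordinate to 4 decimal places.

arm 1 at φ=0.0°: (R−r)+L cos θ1 = 0.2577;  centre 1 = (0.2577, 0.0000, 0.0260)
φ2=120.0°: virtual centre (-0.1300, 0.2252, 0.0000), radius l
arm 3 at φ=240.0°: (R−r)+L cos θ3 = 0.1613;  centre 3 = (-0.0807, -0.1397, -0.1410)
|centre ₂|²−|centre ₁|² = 0.0005;  |centre ₃|²−|centre ₁|² = -0.0212
[-0.7754 0.4503 -0.0521]·P = 0.0005;  [-0.6768 -0.2794 -0.3340]·P = -0.0212
det = 0.5214;  x = 0.0181+-0.3164z,  y = 0.0322+-0.4291z
into |P−centre ₁|² = l²: 1.2842z² + 0.0719z + -0.0432 = 0;  Δ = 0.2273;  z = -0.2136 or 0.1576 → z<0 root = -0.2136
x = 0.0856, y = 0.1239

(0.0856, 0.1239, -0.2136)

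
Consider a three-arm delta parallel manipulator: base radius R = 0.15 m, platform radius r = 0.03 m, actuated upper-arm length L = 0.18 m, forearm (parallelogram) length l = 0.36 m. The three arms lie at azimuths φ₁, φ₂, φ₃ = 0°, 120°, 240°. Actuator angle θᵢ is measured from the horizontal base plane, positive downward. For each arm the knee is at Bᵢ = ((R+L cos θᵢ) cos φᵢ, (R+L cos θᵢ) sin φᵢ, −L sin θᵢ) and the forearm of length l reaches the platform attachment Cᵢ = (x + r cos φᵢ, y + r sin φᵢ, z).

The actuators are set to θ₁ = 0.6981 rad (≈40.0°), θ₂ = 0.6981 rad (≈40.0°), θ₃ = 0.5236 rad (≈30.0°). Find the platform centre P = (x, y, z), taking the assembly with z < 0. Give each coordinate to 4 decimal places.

(-0.0138, -0.0239, -0.3507)

arm 1 at φ=0.0°: (R−r)+L cos θ1 = 0.2579;  O1 = (0.2579, 0.0000, -0.1157)
O2 = (0.2579·cos120.0°, 0.2579·sin120.0°, -0.1157) = (-0.1289, 0.2233, -0.1157)
arm 3 at φ=240.0°: (R−r)+L cos θ3 = 0.2759;  O3 = (-0.1379, -0.2389, -0.0900)
|O₂|²−|O₁|² = 0.0000;  |O₃|²−|O₁|² = 0.0043
plane₁₂: -0.7737x+0.4467y+0.0000z = 0.0000
Cramer: x(z) = -0.0027+0.0317z;  y(z) = -0.0046+0.0550z
sphere 1 gives Az²+Bz+C=0 with A=1.0040, B=0.2143, C=-0.0483;  B²−4AC=0.2399;  roots -0.3507, 0.1372;  negative root z = -0.3507
x = -0.0138, y = -0.0239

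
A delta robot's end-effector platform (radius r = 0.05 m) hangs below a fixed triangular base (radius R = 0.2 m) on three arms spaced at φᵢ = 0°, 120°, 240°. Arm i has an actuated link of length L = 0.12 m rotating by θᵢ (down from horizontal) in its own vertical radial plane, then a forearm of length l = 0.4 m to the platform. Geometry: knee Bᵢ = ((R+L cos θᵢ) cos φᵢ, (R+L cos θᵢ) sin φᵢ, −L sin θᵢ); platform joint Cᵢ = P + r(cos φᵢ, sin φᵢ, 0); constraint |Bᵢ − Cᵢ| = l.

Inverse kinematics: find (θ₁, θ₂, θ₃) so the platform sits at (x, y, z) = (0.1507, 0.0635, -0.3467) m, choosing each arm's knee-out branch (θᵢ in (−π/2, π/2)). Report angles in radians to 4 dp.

θ₁ = -0.2617, θ₂ = 0.7857, θ₃ = 1.3089

arm 1 (φ=0.0°): x'=0.1507, y'=0.0635
  e−x'=-0.0007;  (l²−L²−(e−x')²−y'²−z²)/2L = 0.0890
  θ1 = atan2(B,A) + arccos(C/0.3467) = -0.2617
arm 2 (φ=120.0°): x'=-0.0204, y'=-0.1623
  e−x'=0.1704;  (l²−L²−(e−x')²−y'²−z²)/2L = -0.1248
  √(A²+B²)=0.3863;  θ2 = -1.1141+1.8998 ≈ 0.7857
arm 3 (φ=240.0°): x'=-0.1303, y'=0.0988
  e−x'=0.2803;  (l²−L²−(e−x')²−y'²−z²)/2L = -0.2623
  √(A²+B²)=0.4459;  θ3 = -0.8908+2.1997 ≈ 1.3089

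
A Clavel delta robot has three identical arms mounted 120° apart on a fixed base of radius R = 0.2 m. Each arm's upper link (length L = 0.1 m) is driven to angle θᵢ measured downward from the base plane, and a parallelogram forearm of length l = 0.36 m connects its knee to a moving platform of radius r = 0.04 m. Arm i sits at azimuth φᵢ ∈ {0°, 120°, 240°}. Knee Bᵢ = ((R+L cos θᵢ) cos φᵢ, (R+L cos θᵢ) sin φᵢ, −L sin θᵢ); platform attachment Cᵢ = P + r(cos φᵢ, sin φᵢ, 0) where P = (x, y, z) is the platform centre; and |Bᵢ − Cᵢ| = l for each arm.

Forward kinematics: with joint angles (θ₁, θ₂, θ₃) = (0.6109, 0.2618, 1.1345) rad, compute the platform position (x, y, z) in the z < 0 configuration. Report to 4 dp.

φ1=0.0°: virtual centre (0.2419, 0.0000, -0.0574), radius l
arm 2 at φ=120.0°: (R−r)+L cos θ2 = 0.2566;  centre 2 = (-0.1283, 0.2222, -0.0259)
φ3=240.0°: virtual centre (-0.1011, -0.1752, -0.0906), radius l
subtract pairs → two planes through P
[-0.7404 0.4444 0.0630]·P = 0.0047;  [-0.6861 -0.3503 -0.0665]·P = -0.0127
Cramer: x(z) = 0.0071-0.0133z;  y(z) = 0.0224-0.1639z
sphere 1 gives Az²+Bz+C=0 with A=1.0270, B=0.1137, C=-0.0707;  B²−4AC=0.3032;  roots -0.3234, 0.2127;  negative root z = -0.3234
x = 0.0114, y = 0.0754

(0.0114, 0.0754, -0.3234)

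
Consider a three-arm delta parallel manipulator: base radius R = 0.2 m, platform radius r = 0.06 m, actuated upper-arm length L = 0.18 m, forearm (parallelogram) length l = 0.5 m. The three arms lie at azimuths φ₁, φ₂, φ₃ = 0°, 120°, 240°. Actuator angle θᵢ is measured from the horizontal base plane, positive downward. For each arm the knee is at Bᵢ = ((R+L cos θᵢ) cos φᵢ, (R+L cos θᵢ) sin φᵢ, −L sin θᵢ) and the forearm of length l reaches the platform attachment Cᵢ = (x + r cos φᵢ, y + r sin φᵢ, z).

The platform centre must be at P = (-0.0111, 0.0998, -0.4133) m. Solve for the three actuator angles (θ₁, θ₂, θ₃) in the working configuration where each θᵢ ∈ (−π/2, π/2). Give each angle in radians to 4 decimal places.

rotate P by −φ1: (-0.0111, 0.0998, -0.4133)
  A cos θ + B sin θ = C:  0.1511·cos θ + -0.4133·sin θ = 0.0389
  θ1 = atan2(B,A) + arccos(C/0.4401) = 0.2621
arm 2 (φ=120.0°): x'=0.0920, y'=-0.0403
  e−x'=0.0480;  (l²−L²−(e−x')²−y'²−z²)/2L = 0.1190
  γ=atan2(-0.4133,0.0480)=-1.4551;  ψ=arccos(0.2861)=1.2806;  θ2=γ+ψ≈-0.1745
rotate P by −φ3: (-0.0809, -0.0595, -0.4133)
  A=0.2209, B=-0.4133, C=(l²−L²−A²−y'²−z²)/(2L)=-0.0154
  γ=atan2(-0.4133,0.2209)=-1.0800;  ψ=arccos(-0.0329)=1.6037;  θ3=γ+ψ≈0.5237

θ₁ = 0.2621, θ₂ = -0.1745, θ₃ = 0.5237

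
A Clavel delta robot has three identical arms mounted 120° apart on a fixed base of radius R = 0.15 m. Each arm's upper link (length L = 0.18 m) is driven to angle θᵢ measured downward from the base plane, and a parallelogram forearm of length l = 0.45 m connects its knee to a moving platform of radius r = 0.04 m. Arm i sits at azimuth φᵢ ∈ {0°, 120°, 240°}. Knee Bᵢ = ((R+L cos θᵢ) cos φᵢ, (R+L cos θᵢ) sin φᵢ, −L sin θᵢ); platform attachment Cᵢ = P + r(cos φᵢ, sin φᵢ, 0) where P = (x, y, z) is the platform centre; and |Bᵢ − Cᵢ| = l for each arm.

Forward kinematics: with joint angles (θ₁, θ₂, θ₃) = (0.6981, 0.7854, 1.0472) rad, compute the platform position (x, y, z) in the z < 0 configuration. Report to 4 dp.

S1 = (0.2479·cos0.0°, 0.2479·sin0.0°, -0.1157) = (0.2479, 0.0000, -0.1157)
arm 2 at φ=120.0°: e+L cos θ2 = 0.2373;  S2 = (-0.1186, 0.2055, -0.1273)
arm 3 at φ=240.0°: e+L cos θ3 = 0.2000;  S3 = (-0.1000, -0.1732, -0.1559)
subtract pairs → two planes through P
linear system: -0.7331x+0.4110y = -0.0023−-0.0232z; -0.6958x+-0.3464y = -0.0105−-0.0804z
Cramer: x(z) = 0.0095-0.0760z;  y(z) = 0.0113-0.0793z
sphere 1 gives Az²+Bz+C=0 with A=1.0121, B=0.2659, C=-0.1322;  B²−4AC=0.6057;  roots -0.5158, 0.2532;  negative root z = -0.5158
x = 0.0487, y = 0.0522

(0.0487, 0.0522, -0.5158)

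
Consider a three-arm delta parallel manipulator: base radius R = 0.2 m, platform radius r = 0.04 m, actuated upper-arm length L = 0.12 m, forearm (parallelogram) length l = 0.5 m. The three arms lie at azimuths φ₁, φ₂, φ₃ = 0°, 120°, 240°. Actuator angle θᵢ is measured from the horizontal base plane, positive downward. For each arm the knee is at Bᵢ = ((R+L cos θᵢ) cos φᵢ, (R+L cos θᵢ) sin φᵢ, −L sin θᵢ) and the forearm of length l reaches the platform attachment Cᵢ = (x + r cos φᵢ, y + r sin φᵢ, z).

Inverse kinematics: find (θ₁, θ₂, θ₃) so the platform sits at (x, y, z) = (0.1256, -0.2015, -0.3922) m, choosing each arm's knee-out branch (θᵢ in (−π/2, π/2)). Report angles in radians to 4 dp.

arm 1 (φ=0.0°): x'=0.1256, y'=-0.2015
  A=0.0344, B=-0.3922, C=(l²−L²−A²−y'²−z²)/(2L)=0.1666
  γ=atan2(-0.3922,0.0344)=-1.4833;  ψ=arccos(0.4233)=1.1338;  θ1=γ+ψ≈-0.3496
φ2=120.0° → target in arm frame (-0.2373, -0.0080)
  A=0.3973, B=-0.3922, C=(l²−L²−A²−y'²−z²)/(2L)=-0.3172
  γ=atan2(-0.3922,0.3973)=-0.7789;  ψ=arccos(-0.5682)=2.1752;  θ2=γ+ψ≈1.3962
φ3=240.0° → target in arm frame (0.1117, 0.2095)
  A cos θ + B sin θ = C:  0.0483·cos θ + -0.3922·sin θ = 0.1481
  γ=atan2(-0.3922,0.0483)=-1.4483;  ψ=arccos(0.3748)=1.1866;  θ3=γ+ψ≈-0.2617

θ₁ = -0.3496, θ₂ = 1.3962, θ₃ = -0.2617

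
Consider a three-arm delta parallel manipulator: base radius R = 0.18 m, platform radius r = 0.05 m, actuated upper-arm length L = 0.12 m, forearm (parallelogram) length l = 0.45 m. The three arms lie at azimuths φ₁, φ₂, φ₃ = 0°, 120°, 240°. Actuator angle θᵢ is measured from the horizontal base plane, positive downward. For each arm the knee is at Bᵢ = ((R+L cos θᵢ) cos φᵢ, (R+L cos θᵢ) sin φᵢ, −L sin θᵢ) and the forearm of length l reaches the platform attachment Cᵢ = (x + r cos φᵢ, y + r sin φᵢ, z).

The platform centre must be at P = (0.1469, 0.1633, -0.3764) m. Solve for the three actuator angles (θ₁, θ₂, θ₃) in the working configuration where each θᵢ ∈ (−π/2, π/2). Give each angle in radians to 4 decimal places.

φ1=0.0° → target in arm frame (0.1469, 0.1633)
  A cos θ + B sin θ = C:  -0.0169·cos θ + -0.3764·sin θ = 0.0811
  γ=atan2(-0.3764,-0.0169)=-1.6157;  ψ=arccos(0.2153)=1.3538;  θ1=γ+ψ≈-0.2619
arm 2 (φ=120.0°): x'=0.0680, y'=-0.2089
  A=0.0620, B=-0.3764, C=(l²−L²−A²−y'²−z²)/(2L)=-0.0044
  √(A²+B²)=0.3815;  θ2 = -1.4075+1.5823 ≈ 0.1748
rotate P by −φ3: (-0.2149, 0.0456, -0.3764)
  A=0.3449, B=-0.3764, C=(l²−L²−A²−y'²−z²)/(2L)=-0.3108
  γ=atan2(-0.3764,0.3449)=-0.8291;  ψ=arccos(-0.6088)=2.2253;  θ3=γ+ψ≈1.3963

θ₁ = -0.2619, θ₂ = 0.1748, θ₃ = 1.3963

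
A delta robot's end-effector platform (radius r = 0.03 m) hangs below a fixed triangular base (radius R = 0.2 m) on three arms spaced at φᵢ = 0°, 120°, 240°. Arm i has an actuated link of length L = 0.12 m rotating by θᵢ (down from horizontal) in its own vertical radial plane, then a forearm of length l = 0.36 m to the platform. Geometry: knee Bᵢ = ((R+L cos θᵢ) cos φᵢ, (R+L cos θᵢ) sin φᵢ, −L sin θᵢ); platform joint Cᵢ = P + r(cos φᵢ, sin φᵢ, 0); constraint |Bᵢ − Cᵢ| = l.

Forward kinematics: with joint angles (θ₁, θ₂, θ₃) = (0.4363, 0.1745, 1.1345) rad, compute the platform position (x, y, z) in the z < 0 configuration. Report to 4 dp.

arm 1 at φ=0.0°: e+L cos θ1 = 0.2788;  S1 = (0.2788, 0.0000, -0.0507)
S2 = (0.2882·cos120.0°, 0.2882·sin120.0°, -0.0208) = (-0.1441, 0.2496, -0.0208)
arm 3 at φ=240.0°: e+L cos θ3 = 0.2207;  S3 = (-0.1104, -0.1911, -0.1088)
subtract pairs → two planes through P
linear system: -0.8457x+0.4991y = 0.0032−0.0598z; -0.7782x+-0.3823y = -0.0197−-0.1161z
Cramer: x(z) = 0.0121-0.0493z;  y(z) = 0.0270-0.2033z
quadratic in z: (1.0438)z²+(0.1168)z+(-0.0552)=0, √Δ=0.4941 → z ∈ {-0.2926, 0.1808}; z = -0.2926 (taking z<0)
x = 0.0266, y = 0.0864

(0.0266, 0.0864, -0.2926)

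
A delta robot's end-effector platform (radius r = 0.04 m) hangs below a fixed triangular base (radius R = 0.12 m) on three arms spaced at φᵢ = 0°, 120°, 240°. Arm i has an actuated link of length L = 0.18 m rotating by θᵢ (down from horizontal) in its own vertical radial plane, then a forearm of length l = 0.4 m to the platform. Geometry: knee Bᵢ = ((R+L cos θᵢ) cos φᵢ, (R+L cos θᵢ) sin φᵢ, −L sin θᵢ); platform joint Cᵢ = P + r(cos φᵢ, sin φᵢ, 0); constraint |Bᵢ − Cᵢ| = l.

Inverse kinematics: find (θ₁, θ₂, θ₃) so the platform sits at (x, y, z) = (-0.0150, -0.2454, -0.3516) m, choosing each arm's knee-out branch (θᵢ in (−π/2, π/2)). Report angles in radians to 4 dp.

rotate P by −φ1: (-0.0150, -0.2454, -0.3516)
  A=0.0950, B=-0.3516, C=(l²−L²−A²−y'²−z²)/(2L)=-0.1813
  γ=atan2(-0.3516,0.0950)=-1.3069;  ψ=arccos(-0.4978)=2.0919;  θ1=γ+ψ≈0.7849
φ2=120.0° → target in arm frame (-0.2050, 0.1357)
  A cos θ + B sin θ = C:  0.2850·cos θ + -0.3516·sin θ = -0.2658
  γ=atan2(-0.3516,0.2850)=-0.8896;  ψ=arccos(-0.5872)=2.1983;  θ2=γ+ψ≈1.3087
rotate P by −φ3: (0.2200, 0.1097, -0.3516)
  A cos θ + B sin θ = C:  -0.1400·cos θ + -0.3516·sin θ = -0.0768
  √(A²+B²)=0.3785;  θ3 = -1.9498+1.7753 ≈ -0.1745

θ₁ = 0.7849, θ₂ = 1.3087, θ₃ = -0.1745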